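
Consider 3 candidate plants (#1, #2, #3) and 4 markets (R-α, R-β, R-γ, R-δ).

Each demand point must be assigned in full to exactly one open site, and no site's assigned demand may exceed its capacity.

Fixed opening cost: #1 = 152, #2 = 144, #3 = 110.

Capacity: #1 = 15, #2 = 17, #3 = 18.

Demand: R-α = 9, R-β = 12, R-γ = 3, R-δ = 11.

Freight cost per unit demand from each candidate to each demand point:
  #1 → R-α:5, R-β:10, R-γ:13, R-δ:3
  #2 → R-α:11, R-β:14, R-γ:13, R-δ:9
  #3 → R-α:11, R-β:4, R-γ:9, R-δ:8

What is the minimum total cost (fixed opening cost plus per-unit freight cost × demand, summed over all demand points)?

Open {#1, #2, #3}; cheapest assignment that respects the capacities:
  #1 (cap 15, load 11): R-δ — cost 11×3 = 33
  #2 (cap 17, load 9): R-α — cost 9×11 = 99
  #3 (cap 18, load 15): R-β, R-γ — cost 12×4 + 3×9 = 75
  Shipping 207, fixed 406 → total 613.
  Any other capacity-feasible assignment to {#1, #2, #3} ships for at least 207.
Total demand is 35; every other set of sites either has combined capacity below 35 or cannot fit the demands without splitting one across sites, so {#1, #2, #3} is the only feasible choice of open sites. Minimum: 613.

613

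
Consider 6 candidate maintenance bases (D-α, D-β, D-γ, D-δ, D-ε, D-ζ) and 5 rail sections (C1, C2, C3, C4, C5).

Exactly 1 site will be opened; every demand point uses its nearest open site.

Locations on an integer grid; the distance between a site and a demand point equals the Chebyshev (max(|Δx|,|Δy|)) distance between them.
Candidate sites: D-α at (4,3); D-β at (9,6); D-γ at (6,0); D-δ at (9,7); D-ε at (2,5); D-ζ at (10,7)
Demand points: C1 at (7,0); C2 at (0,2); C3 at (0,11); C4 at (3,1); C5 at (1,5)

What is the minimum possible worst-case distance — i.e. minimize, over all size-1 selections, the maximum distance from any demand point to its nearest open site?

Open {D-ε}.
  Farthest demand point is C3 at distance 6 (to D-ε); all others are ≤ 6.
With {D-α} the worst case is 8.
With {D-β} the worst case is 9.
No size-1 selection achieves below 6.

6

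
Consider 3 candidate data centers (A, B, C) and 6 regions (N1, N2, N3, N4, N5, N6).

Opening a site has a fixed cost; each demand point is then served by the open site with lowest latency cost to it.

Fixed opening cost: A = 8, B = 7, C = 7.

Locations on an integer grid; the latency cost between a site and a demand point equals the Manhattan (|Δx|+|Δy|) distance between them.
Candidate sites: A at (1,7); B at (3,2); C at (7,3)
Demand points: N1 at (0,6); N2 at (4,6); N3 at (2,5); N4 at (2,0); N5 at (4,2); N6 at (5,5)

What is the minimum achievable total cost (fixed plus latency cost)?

Open {B}: assign each demand point to its cheapest open site.
  N1→B 7, N2→B 5, N3→B 4, N4→B 3, N5→B 1, N6→B 5
  latency cost 25, fixed 7 → total 32.
Compare {A, B}: latency cost 18 + fixed 15 = 33.
Compare {B, C}: latency cost 24 + fixed 14 = 38.
Compare {A}: latency cost 31 + fixed 8 = 39.
All other subsets cost ≥ 33. Minimum total cost: 32.

32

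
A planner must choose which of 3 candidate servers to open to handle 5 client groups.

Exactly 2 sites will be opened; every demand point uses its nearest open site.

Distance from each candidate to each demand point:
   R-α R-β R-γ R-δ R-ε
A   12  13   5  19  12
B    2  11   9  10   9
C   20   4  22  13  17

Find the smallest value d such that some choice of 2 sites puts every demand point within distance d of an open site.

10

Open {B, C}.
  Farthest demand point is R-δ at distance 10 (to B); all others are ≤ 10.
With {A, B} the worst case is 11.
With {A, C} the worst case is 13.
No size-2 selection achieves below 10.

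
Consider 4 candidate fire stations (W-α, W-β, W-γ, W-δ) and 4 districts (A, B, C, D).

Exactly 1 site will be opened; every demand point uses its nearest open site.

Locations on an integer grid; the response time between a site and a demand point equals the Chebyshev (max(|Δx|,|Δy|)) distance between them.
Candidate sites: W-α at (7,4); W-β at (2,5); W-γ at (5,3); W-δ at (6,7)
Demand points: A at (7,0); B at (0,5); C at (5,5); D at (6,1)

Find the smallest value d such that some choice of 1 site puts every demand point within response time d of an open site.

Open {W-β}.
  Farthest demand point is A at response time 5 (to W-β); all others are ≤ 5.
With {W-γ} the worst case is 5.
With {W-α} the worst case is 7.
No size-1 selection achieves below 5.

5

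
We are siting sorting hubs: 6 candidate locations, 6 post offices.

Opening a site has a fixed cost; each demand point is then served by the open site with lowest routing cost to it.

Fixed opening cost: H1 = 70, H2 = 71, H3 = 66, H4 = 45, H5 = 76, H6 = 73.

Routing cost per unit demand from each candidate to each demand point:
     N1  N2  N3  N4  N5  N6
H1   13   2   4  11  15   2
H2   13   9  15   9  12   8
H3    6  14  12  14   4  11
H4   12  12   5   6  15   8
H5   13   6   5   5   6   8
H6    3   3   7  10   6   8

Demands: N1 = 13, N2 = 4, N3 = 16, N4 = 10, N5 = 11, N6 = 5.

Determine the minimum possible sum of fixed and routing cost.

415

Open {H4, H6}: assign each demand point to its cheapest open site.
  N1→H6 13×3=39, N2→H6 4×3=12, N3→H4 16×5=80, N4→H4 10×6=60, N5→H6 11×6=66, N6→H4 5×8=40
  routing cost 297, fixed 118 → total 415.
Compare {H1, H6}: routing cost 287 + fixed 143 = 430.
Compare {H1, H4, H6}: routing cost 247 + fixed 188 = 435.
Compare {H5, H6}: routing cost 287 + fixed 149 = 436.
All other subsets cost ≥ 430. Minimum total cost: 415.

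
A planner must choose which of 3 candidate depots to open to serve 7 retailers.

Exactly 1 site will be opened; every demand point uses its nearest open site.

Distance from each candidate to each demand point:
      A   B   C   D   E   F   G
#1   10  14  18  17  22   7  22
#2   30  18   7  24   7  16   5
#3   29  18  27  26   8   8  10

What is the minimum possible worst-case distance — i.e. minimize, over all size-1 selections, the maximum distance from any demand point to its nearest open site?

Open {#1}.
  Farthest demand point is E at distance 22 (to #1); all others are ≤ 22.
With {#3} the worst case is 29.
With {#2} the worst case is 30.
No size-1 selection achieves below 22.

22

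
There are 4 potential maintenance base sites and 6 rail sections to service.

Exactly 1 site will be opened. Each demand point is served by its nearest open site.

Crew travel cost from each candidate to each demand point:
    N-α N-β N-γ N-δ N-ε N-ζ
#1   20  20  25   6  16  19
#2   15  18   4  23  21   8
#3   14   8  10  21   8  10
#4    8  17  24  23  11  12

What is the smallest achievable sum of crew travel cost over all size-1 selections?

Open {#3}.
  N-α→#3 14, N-β→#3 8, N-γ→#3 10, N-δ→#3 21, N-ε→#3 8, N-ζ→#3 10  ⇒ total 71.
Compare {#2}: total 89.
Compare {#4}: total 95.
No size-1 selection does better; minimum is 71.

71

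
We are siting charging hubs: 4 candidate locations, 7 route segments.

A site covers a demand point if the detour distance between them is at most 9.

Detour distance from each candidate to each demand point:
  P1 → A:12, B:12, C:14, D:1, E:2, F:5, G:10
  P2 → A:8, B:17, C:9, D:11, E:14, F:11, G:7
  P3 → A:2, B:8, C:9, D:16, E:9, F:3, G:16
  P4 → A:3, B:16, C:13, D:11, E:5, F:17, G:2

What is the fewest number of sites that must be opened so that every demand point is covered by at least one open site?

3

Coverage sets (demand points within 9 of each site):
  P1: {D, E, F}
  P2: {A, C, G}
  P3: {A, B, C, E, F}
  P4: {A, E, G}
No 2 sites suffice: every size-2 union leaves at least one demand point uncovered.
But {P1, P2, P3} covers everything, so the minimum is 3.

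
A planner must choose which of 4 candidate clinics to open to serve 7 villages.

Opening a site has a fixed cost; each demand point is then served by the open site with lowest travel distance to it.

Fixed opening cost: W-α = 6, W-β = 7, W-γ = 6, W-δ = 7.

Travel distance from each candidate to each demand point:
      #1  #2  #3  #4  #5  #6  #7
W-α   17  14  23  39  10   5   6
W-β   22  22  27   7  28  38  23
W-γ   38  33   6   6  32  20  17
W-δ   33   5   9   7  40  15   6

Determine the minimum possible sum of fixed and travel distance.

Open {W-α, W-δ}: assign each demand point to its cheapest open site.
  #1→W-α 17, #2→W-δ 5, #3→W-δ 9, #4→W-δ 7, #5→W-α 10, #6→W-α 5, #7→W-α 6
  travel distance 59, fixed 13 → total 72.
Compare {W-α, W-γ, W-δ}: travel distance 55 + fixed 19 = 74.
Compare {W-α, W-γ}: travel distance 64 + fixed 12 = 76.
Compare {W-α, W-β, W-δ}: travel distance 59 + fixed 20 = 79.
All other subsets cost ≥ 74. Minimum total cost: 72.

72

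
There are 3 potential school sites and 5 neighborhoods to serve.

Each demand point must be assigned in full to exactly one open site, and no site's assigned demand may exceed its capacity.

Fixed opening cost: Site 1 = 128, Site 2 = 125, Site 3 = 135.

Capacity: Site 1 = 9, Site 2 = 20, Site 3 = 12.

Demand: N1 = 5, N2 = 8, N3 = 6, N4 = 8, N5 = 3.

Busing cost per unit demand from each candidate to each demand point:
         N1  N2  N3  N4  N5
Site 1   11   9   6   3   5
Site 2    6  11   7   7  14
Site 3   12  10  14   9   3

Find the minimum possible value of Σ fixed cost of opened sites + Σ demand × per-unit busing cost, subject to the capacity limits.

Open {Site 2, Site 3}; cheapest assignment that respects the capacities:
  Site 2 (cap 20, load 19): N1, N3, N4 — cost 5×6 + 6×7 + 8×7 = 128
  Site 3 (cap 12, load 11): N2, N5 — cost 8×10 + 3×3 = 89
  Shipping 217, fixed 260 → total 477.
  Any other capacity-feasible assignment to {Site 2, Site 3} ships for at least 217.
Compare {Site 1, Site 2, Site 3}: its best feasible assignment gives total 573.
Every other set of open sites that can feasibly serve all demand totals ≥ 573 even under its best assignment. Minimum: 477.

477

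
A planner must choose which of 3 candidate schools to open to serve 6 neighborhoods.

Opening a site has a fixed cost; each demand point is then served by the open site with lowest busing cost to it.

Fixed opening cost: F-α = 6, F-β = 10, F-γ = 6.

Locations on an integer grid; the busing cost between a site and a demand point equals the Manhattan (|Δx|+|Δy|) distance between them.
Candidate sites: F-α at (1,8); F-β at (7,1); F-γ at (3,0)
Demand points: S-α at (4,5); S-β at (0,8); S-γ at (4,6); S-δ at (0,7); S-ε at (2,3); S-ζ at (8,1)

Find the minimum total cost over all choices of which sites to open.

Open {F-α, F-γ}: assign each demand point to its cheapest open site.
  S-α→F-α 6, S-β→F-α 1, S-γ→F-α 5, S-δ→F-α 2, S-ε→F-γ 4, S-ζ→F-γ 6
  busing cost 24, fixed 12 → total 36.
Compare {F-α, F-β}: busing cost 21 + fixed 16 = 37.
Compare {F-α}: busing cost 34 + fixed 6 = 40.
Compare {F-α, F-β, F-γ}: busing cost 19 + fixed 22 = 41.
All other subsets cost ≥ 37. Minimum total cost: 36.

36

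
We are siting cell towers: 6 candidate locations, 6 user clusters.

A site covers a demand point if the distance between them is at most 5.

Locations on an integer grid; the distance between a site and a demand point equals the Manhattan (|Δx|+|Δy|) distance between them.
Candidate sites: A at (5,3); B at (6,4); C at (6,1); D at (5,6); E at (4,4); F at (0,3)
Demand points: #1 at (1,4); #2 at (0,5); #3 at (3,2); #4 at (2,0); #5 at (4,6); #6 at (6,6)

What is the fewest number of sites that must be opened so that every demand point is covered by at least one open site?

Coverage sets (demand points within 5 of each site):
  A: {#1, #3, #5, #6}
  B: {#1, #3, #5, #6}
  C: {#3, #4, #6}
  D: {#5, #6}
  E: {#1, #2, #3, #5, #6}
  F: {#1, #2, #3, #4}
No single site covers all 6 demand points.
But {A, F} covers everything, so the minimum is 2.

2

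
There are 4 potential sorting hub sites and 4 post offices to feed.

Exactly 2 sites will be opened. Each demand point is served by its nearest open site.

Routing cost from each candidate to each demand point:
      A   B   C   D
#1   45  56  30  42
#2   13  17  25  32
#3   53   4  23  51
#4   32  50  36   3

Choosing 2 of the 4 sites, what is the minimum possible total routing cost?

58

Open {#2, #4}.
  A→#2 13, B→#2 17, C→#2 25, D→#4 3  ⇒ total 58.
Compare {#3, #4}: total 62.
Compare {#2, #3}: total 72.
No size-2 selection does better; minimum is 58.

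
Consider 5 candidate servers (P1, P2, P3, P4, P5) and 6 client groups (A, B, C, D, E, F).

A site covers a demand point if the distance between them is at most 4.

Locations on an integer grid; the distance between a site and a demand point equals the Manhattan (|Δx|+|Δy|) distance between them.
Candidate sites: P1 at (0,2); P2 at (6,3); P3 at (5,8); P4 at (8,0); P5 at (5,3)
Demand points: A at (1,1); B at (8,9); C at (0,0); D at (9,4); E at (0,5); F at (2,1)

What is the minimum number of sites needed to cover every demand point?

Coverage sets (demand points within 4 of each site):
  P1: {A, C, E, F}
  P2: {D}
  P3: {B}
  P4: {}
  P5: {}
No 2 sites suffice: every size-2 union leaves at least one demand point uncovered.
But {P1, P2, P3} covers everything, so the minimum is 3.

3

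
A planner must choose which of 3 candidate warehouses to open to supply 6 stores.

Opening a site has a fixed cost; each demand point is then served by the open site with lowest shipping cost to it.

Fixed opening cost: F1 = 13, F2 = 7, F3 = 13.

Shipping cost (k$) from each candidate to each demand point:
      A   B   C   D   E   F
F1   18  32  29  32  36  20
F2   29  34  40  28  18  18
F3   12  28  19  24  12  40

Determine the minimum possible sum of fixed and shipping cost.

133

Open {F2, F3}: assign each demand point to its cheapest open site.
  A→F3 12, B→F3 28, C→F3 19, D→F3 24, E→F3 12, F→F2 18
  shipping cost 113, fixed 20 → total 133.
Compare {F1, F3}: shipping cost 115 + fixed 26 = 141.
Compare {F1, F2, F3}: shipping cost 113 + fixed 33 = 146.
Compare {F3}: shipping cost 135 + fixed 13 = 148.
All other subsets cost ≥ 141. Minimum total cost: 133.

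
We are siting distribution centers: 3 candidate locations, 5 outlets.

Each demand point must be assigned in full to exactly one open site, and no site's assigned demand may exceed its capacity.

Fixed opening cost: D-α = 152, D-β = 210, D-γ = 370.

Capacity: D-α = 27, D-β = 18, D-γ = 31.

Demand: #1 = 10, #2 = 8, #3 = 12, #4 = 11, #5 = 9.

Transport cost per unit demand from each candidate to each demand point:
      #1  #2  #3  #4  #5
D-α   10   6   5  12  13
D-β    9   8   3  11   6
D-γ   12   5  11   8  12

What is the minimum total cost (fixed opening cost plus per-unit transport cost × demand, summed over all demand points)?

Open {D-α, D-γ}; cheapest assignment that respects the capacities:
  D-α (cap 27, load 22): #1, #3 — cost 10×10 + 12×5 = 160
  D-γ (cap 31, load 28): #2, #4, #5 — cost 8×5 + 11×8 + 9×12 = 236
  Shipping 396, fixed 522 → total 918.
  Any other capacity-feasible assignment to {D-α, D-γ} ships for at least 396.
Compare {D-α, D-β, D-γ}: its best feasible assignment gives total 1074.
Every other set of open sites that can feasibly serve all demand totals ≥ 1074 even under its best assignment. Minimum: 918.

918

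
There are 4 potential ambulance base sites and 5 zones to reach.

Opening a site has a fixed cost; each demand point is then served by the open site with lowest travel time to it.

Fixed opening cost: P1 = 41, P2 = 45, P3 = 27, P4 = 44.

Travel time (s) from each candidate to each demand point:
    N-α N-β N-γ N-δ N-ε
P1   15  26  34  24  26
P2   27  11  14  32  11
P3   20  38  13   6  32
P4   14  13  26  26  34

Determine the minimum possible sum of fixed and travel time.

133

Open {P2, P3}: assign each demand point to its cheapest open site.
  N-α→P3 20, N-β→P2 11, N-γ→P3 13, N-δ→P3 6, N-ε→P2 11
  travel time 61, fixed 72 → total 133.
Compare {P3}: travel time 109 + fixed 27 = 136.
Compare {P2}: travel time 95 + fixed 45 = 140.
Compare {P3, P4}: travel time 78 + fixed 71 = 149.
All other subsets cost ≥ 136. Minimum total cost: 133.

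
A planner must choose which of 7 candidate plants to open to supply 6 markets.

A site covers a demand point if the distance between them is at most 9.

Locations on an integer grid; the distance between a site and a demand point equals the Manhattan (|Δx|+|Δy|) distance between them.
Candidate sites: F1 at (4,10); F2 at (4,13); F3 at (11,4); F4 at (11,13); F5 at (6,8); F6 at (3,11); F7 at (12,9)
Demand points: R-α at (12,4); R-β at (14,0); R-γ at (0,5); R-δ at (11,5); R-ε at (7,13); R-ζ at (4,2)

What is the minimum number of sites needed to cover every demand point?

2

Coverage sets (demand points within 9 of each site):
  F1: {R-γ, R-ε, R-ζ}
  F2: {R-ε}
  F3: {R-α, R-β, R-δ, R-ζ}
  F4: {R-δ, R-ε}
  F5: {R-γ, R-δ, R-ε, R-ζ}
  F6: {R-γ, R-ε}
  F7: {R-α, R-δ, R-ε}
No single site covers all 6 demand points.
But {F1, F3} covers everything, so the minimum is 2.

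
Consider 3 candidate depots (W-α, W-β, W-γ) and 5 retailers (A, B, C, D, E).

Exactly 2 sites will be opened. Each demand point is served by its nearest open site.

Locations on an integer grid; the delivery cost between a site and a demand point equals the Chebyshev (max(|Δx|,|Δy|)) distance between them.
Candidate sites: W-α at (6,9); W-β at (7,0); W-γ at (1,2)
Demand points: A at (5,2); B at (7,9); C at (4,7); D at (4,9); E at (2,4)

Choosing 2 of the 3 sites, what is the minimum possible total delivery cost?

11

Open {W-α, W-γ}.
  A→W-γ 4, B→W-α 1, C→W-α 2, D→W-α 2, E→W-γ 2  ⇒ total 11.
Compare {W-α, W-β}: total 12.
Compare {W-β, W-γ}: total 23.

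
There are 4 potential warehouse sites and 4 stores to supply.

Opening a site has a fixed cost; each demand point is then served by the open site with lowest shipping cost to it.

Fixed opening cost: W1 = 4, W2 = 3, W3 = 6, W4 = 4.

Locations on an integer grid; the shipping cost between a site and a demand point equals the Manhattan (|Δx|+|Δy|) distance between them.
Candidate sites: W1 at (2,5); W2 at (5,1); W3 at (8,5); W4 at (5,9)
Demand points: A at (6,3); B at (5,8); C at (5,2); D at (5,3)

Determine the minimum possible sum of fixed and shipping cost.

Open {W2, W4}: assign each demand point to its cheapest open site.
  A→W2 3, B→W4 1, C→W2 1, D→W2 2
  shipping cost 7, fixed 7 → total 14.
Compare {W2}: shipping cost 13 + fixed 3 = 16.
Compare {W1, W2, W4}: shipping cost 7 + fixed 11 = 18.
Compare {W1, W2}: shipping cost 12 + fixed 7 = 19.
All other subsets cost ≥ 16. Minimum total cost: 14.

14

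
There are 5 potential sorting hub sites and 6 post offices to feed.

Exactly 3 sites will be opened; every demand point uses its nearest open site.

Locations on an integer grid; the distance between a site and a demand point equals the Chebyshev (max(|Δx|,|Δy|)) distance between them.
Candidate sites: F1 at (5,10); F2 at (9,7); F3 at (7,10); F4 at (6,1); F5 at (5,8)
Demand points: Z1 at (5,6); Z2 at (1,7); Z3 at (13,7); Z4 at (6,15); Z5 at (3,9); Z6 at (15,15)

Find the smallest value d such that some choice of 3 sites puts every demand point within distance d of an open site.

8

Open {F1, F2, F3}.
  Farthest demand point is Z6 at distance 8 (to F2); all others are ≤ 8.
With {F1, F2, F4} the worst case is 8.
With {F1, F2, F5} the worst case is 8.
No size-3 selection achieves below 8.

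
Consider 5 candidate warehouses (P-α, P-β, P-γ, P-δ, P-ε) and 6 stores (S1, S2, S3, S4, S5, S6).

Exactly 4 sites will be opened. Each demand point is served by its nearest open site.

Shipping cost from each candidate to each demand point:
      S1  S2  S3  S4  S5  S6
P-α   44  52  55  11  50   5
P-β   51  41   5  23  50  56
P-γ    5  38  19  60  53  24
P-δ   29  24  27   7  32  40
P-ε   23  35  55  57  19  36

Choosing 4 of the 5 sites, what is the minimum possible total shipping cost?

Open {P-α, P-β, P-γ, P-δ}.
  S1→P-γ 5, S2→P-δ 24, S3→P-β 5, S4→P-δ 7, S5→P-δ 32, S6→P-α 5  ⇒ total 78.
Compare {P-α, P-γ, P-δ, P-ε}: total 79.
Compare {P-α, P-β, P-γ, P-ε}: total 80.
No size-4 selection does better; minimum is 78.

78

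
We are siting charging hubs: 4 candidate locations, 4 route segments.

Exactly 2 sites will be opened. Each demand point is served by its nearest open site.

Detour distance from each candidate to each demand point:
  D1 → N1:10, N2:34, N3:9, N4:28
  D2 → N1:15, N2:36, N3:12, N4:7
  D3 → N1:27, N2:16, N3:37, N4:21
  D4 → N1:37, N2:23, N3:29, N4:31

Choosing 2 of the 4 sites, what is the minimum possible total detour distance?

50

Open {D2, D3}.
  N1→D2 15, N2→D3 16, N3→D2 12, N4→D2 7  ⇒ total 50.
Compare {D1, D3}: total 56.
Compare {D2, D4}: total 57.
No size-2 selection does better; minimum is 50.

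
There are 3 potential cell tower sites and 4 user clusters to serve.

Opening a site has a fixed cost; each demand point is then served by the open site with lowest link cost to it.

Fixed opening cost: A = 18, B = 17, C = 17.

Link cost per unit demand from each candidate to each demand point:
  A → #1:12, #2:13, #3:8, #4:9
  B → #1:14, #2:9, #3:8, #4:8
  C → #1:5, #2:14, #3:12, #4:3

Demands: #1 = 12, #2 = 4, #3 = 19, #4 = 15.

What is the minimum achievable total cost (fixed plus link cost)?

327

Open {B, C}: assign each demand point to its cheapest open site.
  #1→C 12×5=60, #2→B 4×9=36, #3→B 19×8=152, #4→C 15×3=45
  link cost 293, fixed 34 → total 327.
Compare {A, C}: link cost 309 + fixed 35 = 344.
Compare {A, B, C}: link cost 293 + fixed 52 = 345.
Compare {C}: link cost 389 + fixed 17 = 406.
All other subsets cost ≥ 344. Minimum total cost: 327.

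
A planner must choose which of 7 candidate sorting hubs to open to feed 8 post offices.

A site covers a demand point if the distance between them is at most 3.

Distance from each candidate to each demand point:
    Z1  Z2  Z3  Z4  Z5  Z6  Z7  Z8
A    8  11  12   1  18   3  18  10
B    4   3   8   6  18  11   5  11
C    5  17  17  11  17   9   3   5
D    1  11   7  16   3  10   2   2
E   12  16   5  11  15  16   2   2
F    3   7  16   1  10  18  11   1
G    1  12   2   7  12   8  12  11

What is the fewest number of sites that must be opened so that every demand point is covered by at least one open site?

Coverage sets (demand points within 3 of each site):
  A: {Z4, Z6}
  B: {Z2}
  C: {Z7}
  D: {Z1, Z5, Z7, Z8}
  E: {Z7, Z8}
  F: {Z1, Z4, Z8}
  G: {Z1, Z3}
No 3 sites suffice: every size-3 union leaves at least one demand point uncovered.
But {A, B, D, G} covers everything, so the minimum is 4.

4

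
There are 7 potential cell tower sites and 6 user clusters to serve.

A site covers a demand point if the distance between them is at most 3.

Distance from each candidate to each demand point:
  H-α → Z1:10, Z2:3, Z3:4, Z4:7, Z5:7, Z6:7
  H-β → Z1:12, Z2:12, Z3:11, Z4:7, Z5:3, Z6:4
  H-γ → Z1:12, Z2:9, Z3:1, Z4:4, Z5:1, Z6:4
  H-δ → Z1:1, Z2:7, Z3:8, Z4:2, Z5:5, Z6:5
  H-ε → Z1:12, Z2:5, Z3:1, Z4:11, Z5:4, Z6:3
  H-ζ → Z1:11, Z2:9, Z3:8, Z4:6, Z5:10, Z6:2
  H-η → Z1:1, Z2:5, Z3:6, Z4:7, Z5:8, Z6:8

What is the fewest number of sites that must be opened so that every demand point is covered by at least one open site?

4

Coverage sets (demand points within 3 of each site):
  H-α: {Z2}
  H-β: {Z5}
  H-γ: {Z3, Z5}
  H-δ: {Z1, Z4}
  H-ε: {Z3, Z6}
  H-ζ: {Z6}
  H-η: {Z1}
No 3 sites suffice: every size-3 union leaves at least one demand point uncovered.
But {H-α, H-β, H-δ, H-ε} covers everything, so the minimum is 4.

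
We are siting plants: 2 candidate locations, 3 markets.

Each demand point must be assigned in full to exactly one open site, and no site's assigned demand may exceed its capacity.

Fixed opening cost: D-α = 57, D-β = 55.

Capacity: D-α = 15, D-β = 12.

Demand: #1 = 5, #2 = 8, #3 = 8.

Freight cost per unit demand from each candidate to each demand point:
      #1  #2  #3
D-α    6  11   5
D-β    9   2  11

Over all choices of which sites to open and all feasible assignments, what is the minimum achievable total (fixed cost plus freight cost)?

Open {D-α, D-β}; cheapest assignment that respects the capacities:
  D-α (cap 15, load 13): #1, #3 — cost 5×6 + 8×5 = 70
  D-β (cap 12, load 8): #2 — cost 8×2 = 16
  Shipping 86, fixed 112 → total 198.
  Any other capacity-feasible assignment to {D-α, D-β} ships for at least 86.
Total demand is 21 and no other set of sites has combined capacity ≥ 21, so {D-α, D-β} is the only feasible choice of open sites. Minimum: 198.

198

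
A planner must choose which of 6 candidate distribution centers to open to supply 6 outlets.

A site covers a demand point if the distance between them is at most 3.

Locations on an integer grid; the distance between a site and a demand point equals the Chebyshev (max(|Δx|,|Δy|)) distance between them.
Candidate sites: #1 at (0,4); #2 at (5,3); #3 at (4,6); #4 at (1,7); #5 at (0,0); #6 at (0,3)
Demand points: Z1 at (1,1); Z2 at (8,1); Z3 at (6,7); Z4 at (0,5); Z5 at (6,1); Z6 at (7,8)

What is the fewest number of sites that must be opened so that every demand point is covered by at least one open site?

Coverage sets (demand points within 3 of each site):
  #1: {Z1, Z4}
  #2: {Z2, Z5}
  #3: {Z3, Z6}
  #4: {Z4}
  #5: {Z1}
  #6: {Z1, Z4}
No 2 sites suffice: every size-2 union leaves at least one demand point uncovered.
But {#1, #2, #3} covers everything, so the minimum is 3.

3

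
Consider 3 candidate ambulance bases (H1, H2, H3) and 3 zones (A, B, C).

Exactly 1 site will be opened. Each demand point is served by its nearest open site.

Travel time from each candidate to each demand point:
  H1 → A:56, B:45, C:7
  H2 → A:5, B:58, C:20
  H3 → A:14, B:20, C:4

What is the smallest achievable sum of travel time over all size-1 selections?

Open {H3}.
  A→H3 14, B→H3 20, C→H3 4  ⇒ total 38.
Compare {H2}: total 83.
Compare {H1}: total 108.

38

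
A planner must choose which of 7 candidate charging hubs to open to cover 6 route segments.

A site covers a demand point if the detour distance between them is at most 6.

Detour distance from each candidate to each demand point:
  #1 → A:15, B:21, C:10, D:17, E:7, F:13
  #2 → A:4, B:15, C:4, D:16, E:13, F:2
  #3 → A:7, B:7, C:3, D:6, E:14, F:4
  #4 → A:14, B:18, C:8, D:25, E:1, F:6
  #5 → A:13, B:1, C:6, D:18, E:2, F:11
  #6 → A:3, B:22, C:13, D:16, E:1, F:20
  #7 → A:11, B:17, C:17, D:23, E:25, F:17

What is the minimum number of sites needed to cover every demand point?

Coverage sets (demand points within 6 of each site):
  #1: {}
  #2: {A, C, F}
  #3: {C, D, F}
  #4: {E, F}
  #5: {B, C, E}
  #6: {A, E}
  #7: {}
No 2 sites suffice: every size-2 union leaves at least one demand point uncovered.
But {#2, #3, #5} covers everything, so the minimum is 3.

3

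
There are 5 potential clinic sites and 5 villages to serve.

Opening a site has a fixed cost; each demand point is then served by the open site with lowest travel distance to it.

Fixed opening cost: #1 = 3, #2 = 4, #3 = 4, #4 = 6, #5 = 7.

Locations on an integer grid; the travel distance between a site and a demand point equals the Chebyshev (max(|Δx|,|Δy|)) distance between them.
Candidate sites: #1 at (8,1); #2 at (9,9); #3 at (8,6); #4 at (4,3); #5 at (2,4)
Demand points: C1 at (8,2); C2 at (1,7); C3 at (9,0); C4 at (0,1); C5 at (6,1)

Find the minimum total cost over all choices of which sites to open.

Open {#1, #5}: assign each demand point to its cheapest open site.
  C1→#1 1, C2→#5 3, C3→#1 1, C4→#5 3, C5→#1 2
  travel distance 10, fixed 10 → total 20.
Compare {#1, #4}: travel distance 12 + fixed 9 = 21.
Compare {#1}: travel distance 19 + fixed 3 = 22.
Compare {#1, #2, #5}: travel distance 10 + fixed 14 = 24.
All other subsets cost ≥ 21. Minimum total cost: 20.

20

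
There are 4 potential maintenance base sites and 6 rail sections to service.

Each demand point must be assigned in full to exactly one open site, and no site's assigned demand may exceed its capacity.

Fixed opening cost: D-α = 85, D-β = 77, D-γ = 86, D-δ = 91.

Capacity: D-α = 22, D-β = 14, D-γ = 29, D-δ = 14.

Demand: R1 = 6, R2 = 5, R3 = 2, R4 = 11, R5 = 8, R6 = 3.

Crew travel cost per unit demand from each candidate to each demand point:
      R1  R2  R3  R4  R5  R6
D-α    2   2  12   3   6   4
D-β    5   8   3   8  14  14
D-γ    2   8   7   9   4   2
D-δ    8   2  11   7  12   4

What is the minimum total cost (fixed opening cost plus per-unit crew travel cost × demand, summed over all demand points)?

Open {D-α, D-γ}; cheapest assignment that respects the capacities:
  D-α (cap 22, load 22): R1, R2, R4 — cost 6×2 + 5×2 + 11×3 = 55
  D-γ (cap 29, load 13): R3, R5, R6 — cost 2×7 + 8×4 + 3×2 = 52
  Shipping 107, fixed 171 → total 278.
  Any other capacity-feasible assignment to {D-α, D-γ} ships for at least 107.
Compare {D-α, D-β}: its best feasible assignment gives total 331.
Compare {D-β, D-γ}: its best feasible assignment gives total 347.
Every other set of open sites that can feasibly serve all demand totals ≥ 331 even under its best assignment. Minimum: 278.

278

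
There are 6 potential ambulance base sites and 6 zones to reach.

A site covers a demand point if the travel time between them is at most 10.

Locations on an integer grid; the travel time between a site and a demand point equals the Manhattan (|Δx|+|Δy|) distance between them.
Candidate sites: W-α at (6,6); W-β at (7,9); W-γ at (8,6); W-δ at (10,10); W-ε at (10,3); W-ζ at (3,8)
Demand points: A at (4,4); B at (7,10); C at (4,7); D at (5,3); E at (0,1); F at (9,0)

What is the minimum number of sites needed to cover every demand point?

2

Coverage sets (demand points within 10 of each site):
  W-α: {A, B, C, D, F}
  W-β: {A, B, C, D}
  W-γ: {A, B, C, D, F}
  W-δ: {B, C}
  W-ε: {A, B, C, D, F}
  W-ζ: {A, B, C, D, E}
No single site covers all 6 demand points.
But {W-α, W-ζ} covers everything, so the minimum is 2.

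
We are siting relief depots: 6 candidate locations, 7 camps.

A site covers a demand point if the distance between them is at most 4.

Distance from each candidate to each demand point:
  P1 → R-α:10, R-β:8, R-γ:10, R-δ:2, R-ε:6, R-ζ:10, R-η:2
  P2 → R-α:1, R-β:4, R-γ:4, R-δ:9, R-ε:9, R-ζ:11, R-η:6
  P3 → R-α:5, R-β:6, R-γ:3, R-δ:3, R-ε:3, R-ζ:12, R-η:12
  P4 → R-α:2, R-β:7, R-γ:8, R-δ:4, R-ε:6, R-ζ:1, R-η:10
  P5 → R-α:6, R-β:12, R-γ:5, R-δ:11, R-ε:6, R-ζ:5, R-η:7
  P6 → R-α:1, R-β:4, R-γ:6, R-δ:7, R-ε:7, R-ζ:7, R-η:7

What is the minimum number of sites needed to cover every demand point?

4

Coverage sets (demand points within 4 of each site):
  P1: {R-δ, R-η}
  P2: {R-α, R-β, R-γ}
  P3: {R-γ, R-δ, R-ε}
  P4: {R-α, R-δ, R-ζ}
  P5: {}
  P6: {R-α, R-β}
No 3 sites suffice: every size-3 union leaves at least one demand point uncovered.
But {P1, P2, P3, P4} covers everything, so the minimum is 4.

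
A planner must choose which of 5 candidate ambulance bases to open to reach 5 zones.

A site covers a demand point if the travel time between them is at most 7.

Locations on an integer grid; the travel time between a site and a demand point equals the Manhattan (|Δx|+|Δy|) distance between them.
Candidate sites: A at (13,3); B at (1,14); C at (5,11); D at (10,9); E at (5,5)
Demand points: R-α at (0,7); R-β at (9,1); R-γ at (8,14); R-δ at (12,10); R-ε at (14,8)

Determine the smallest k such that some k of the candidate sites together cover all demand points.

Coverage sets (demand points within 7 of each site):
  A: {R-β, R-ε}
  B: {R-γ}
  C: {R-γ}
  D: {R-γ, R-δ, R-ε}
  E: {R-α}
No 2 sites suffice: every size-2 union leaves at least one demand point uncovered.
But {A, D, E} covers everything, so the minimum is 3.

3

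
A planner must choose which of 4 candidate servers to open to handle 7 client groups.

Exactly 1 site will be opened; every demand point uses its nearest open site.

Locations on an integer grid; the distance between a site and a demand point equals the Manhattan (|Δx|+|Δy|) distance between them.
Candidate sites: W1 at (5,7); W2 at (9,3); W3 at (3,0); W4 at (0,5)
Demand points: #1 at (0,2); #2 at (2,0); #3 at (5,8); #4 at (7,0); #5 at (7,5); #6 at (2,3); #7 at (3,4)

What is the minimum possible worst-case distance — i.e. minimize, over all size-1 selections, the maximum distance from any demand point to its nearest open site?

10

Open {W1}.
  Farthest demand point is #1 at distance 10 (to W1); all others are ≤ 10.
With {W2} the worst case is 10.
With {W3} the worst case is 10.
No size-1 selection achieves below 10.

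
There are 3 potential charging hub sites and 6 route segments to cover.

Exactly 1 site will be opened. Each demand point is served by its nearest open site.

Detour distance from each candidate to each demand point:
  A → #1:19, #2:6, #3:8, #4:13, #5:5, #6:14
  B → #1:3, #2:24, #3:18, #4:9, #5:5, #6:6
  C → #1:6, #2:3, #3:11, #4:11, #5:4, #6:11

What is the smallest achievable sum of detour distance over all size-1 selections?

Open {C}.
  #1→C 6, #2→C 3, #3→C 11, #4→C 11, #5→C 4, #6→C 11  ⇒ total 46.
Compare {A}: total 65.
Compare {B}: total 65.

46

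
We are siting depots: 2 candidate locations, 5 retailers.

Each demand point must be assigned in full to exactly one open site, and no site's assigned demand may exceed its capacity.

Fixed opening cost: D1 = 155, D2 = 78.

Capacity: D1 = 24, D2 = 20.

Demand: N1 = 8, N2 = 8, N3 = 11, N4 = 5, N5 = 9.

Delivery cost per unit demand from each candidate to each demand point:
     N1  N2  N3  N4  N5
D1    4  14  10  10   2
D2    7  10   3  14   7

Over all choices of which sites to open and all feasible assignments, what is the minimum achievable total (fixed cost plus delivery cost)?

446

Open {D1, D2}; cheapest assignment that respects the capacities:
  D1 (cap 24, load 22): N1, N4, N5 — cost 8×4 + 5×10 + 9×2 = 100
  D2 (cap 20, load 19): N2, N3 — cost 8×10 + 11×3 = 113
  Shipping 213, fixed 233 → total 446.
  Any other capacity-feasible assignment to {D1, D2} ships for at least 213.
Total demand is 41 and no other set of sites has combined capacity ≥ 41, so {D1, D2} is the only feasible choice of open sites. Minimum: 446.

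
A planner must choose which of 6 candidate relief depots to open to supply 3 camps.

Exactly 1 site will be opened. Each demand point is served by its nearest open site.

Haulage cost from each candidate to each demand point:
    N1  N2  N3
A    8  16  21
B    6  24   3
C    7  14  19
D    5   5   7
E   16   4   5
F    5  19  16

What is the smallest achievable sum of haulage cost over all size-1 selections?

Open {D}.
  N1→D 5, N2→D 5, N3→D 7  ⇒ total 17.
Compare {E}: total 25.
Compare {B}: total 33.
No size-1 selection does better; minimum is 17.

17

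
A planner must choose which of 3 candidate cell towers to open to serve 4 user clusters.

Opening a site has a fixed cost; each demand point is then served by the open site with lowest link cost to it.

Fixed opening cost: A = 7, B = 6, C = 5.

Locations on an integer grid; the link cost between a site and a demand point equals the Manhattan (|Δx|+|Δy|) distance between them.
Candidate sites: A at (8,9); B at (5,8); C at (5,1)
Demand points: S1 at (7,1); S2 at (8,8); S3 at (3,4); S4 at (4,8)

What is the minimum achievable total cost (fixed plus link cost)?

22

Open {B, C}: assign each demand point to its cheapest open site.
  S1→C 2, S2→B 3, S3→C 5, S4→B 1
  link cost 11, fixed 11 → total 22.
Compare {B}: link cost 19 + fixed 6 = 25.
Compare {A, C}: link cost 13 + fixed 12 = 25.
Compare {A, B, C}: link cost 9 + fixed 18 = 27.
All other subsets cost ≥ 25. Minimum total cost: 22.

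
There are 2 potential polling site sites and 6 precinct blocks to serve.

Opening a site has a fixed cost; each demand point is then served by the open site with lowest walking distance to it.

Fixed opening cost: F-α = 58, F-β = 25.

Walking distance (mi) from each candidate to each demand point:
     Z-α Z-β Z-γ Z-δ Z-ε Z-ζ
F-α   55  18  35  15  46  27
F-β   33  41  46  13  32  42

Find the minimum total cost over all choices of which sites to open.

232

Open {F-β}: assign each demand point to its cheapest open site.
  Z-α→F-β 33, Z-β→F-β 41, Z-γ→F-β 46, Z-δ→F-β 13, Z-ε→F-β 32, Z-ζ→F-β 42
  walking distance 207, fixed 25 → total 232.
Compare {F-α, F-β}: walking distance 158 + fixed 83 = 241.
Compare {F-α}: walking distance 196 + fixed 58 = 254.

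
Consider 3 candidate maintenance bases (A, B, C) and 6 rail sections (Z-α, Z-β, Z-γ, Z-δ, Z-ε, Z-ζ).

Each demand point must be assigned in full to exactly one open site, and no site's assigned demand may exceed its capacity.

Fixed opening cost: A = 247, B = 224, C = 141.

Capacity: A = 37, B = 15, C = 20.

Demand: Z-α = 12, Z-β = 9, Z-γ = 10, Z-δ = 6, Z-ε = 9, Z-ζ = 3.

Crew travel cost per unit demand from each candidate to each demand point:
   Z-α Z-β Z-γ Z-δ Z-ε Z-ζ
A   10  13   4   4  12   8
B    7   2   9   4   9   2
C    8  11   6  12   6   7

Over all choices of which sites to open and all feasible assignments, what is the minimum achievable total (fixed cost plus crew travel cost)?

Open {A, C}; cheapest assignment that respects the capacities:
  A (cap 37, load 31): Z-α, Z-γ, Z-δ, Z-ζ — cost 12×10 + 10×4 + 6×4 + 3×8 = 208
  C (cap 20, load 18): Z-β, Z-ε — cost 9×11 + 9×6 = 153
  Shipping 361, fixed 388 → total 749.
  Any other capacity-feasible assignment to {A, C} ships for at least 361.
Compare {A, B}: its best feasible assignment gives total 787.
Compare {A, B, C}: its best feasible assignment gives total 874.
Every other set of open sites that can feasibly serve all demand totals ≥ 787 even under its best assignment. Minimum: 749.

749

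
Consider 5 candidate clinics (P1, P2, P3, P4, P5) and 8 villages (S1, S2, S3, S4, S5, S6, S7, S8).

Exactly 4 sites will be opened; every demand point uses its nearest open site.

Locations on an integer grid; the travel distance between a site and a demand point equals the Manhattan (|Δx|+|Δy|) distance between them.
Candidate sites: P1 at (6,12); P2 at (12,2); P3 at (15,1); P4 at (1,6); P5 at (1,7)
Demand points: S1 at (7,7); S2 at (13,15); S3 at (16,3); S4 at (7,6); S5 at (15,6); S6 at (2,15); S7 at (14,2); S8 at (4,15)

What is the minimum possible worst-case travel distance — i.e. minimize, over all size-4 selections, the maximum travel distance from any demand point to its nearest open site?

Open {P1, P2, P3, P4}.
  Farthest demand point is S2 at travel distance 10 (to P1); all others are ≤ 10.
With {P1, P2, P3, P5} the worst case is 10.
With {P1, P2, P4, P5} the worst case is 10.
No size-4 selection achieves below 10.

10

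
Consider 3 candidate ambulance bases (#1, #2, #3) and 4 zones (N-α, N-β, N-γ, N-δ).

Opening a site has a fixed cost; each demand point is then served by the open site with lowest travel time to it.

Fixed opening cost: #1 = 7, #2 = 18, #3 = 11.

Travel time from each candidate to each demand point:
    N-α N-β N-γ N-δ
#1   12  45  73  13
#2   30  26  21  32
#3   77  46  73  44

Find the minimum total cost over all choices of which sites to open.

Open {#1, #2}: assign each demand point to its cheapest open site.
  N-α→#1 12, N-β→#2 26, N-γ→#2 21, N-δ→#1 13
  travel time 72, fixed 25 → total 97.
Compare {#1, #2, #3}: travel time 72 + fixed 36 = 108.
Compare {#2}: travel time 109 + fixed 18 = 127.
Compare {#2, #3}: travel time 109 + fixed 29 = 138.
All other subsets cost ≥ 108. Minimum total cost: 97.

97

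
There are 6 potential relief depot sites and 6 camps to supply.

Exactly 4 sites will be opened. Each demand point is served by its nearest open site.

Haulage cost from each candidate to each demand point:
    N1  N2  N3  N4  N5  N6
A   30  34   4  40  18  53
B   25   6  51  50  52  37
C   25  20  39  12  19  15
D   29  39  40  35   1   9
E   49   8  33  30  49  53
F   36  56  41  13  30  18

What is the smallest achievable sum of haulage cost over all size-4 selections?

Open {A, B, C, D}.
  N1→B 25, N2→B 6, N3→A 4, N4→C 12, N5→D 1, N6→D 9  ⇒ total 57.
Compare {A, B, D, F}: total 58.
Compare {A, C, D, E}: total 59.
No size-4 selection does better; minimum is 57.

57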